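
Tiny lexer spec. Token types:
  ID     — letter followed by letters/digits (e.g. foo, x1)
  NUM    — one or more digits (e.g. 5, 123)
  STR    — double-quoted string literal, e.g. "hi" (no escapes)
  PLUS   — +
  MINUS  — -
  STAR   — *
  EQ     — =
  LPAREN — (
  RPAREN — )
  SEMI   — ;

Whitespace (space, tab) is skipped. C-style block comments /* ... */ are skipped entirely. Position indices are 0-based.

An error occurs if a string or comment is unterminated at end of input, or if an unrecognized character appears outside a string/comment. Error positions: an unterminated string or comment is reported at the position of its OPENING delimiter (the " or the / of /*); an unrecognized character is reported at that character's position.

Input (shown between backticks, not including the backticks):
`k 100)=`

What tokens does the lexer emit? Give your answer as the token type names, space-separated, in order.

Answer: ID NUM RPAREN EQ

Derivation:
pos=0: emit ID 'k' (now at pos=1)
pos=2: emit NUM '100' (now at pos=5)
pos=5: emit RPAREN ')'
pos=6: emit EQ '='
DONE. 4 tokens: [ID, NUM, RPAREN, EQ]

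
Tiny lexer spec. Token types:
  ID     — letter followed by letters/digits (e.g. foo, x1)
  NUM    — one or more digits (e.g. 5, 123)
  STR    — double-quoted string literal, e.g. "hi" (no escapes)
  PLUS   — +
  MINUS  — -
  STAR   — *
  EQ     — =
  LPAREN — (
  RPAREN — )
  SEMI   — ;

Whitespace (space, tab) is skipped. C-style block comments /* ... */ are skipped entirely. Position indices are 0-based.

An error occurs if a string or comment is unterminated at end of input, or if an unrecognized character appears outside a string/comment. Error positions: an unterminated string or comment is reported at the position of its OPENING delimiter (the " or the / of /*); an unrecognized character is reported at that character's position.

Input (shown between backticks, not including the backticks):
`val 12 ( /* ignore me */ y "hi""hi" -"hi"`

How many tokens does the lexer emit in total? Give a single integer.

pos=0: emit ID 'val' (now at pos=3)
pos=4: emit NUM '12' (now at pos=6)
pos=7: emit LPAREN '('
pos=9: enter COMMENT mode (saw '/*')
exit COMMENT mode (now at pos=24)
pos=25: emit ID 'y' (now at pos=26)
pos=27: enter STRING mode
pos=27: emit STR "hi" (now at pos=31)
pos=31: enter STRING mode
pos=31: emit STR "hi" (now at pos=35)
pos=36: emit MINUS '-'
pos=37: enter STRING mode
pos=37: emit STR "hi" (now at pos=41)
DONE. 8 tokens: [ID, NUM, LPAREN, ID, STR, STR, MINUS, STR]

Answer: 8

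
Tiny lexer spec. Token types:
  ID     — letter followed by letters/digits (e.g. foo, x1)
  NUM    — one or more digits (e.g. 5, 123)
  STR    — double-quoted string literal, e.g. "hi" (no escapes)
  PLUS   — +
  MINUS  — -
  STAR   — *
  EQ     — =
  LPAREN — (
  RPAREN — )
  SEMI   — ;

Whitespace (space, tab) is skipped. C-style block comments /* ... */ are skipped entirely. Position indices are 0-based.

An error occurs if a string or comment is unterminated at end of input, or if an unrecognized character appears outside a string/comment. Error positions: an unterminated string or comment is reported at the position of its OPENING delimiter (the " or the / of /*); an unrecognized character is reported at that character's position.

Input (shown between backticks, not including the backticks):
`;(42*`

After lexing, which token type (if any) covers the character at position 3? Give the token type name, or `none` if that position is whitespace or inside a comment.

Answer: NUM

Derivation:
pos=0: emit SEMI ';'
pos=1: emit LPAREN '('
pos=2: emit NUM '42' (now at pos=4)
pos=4: emit STAR '*'
DONE. 4 tokens: [SEMI, LPAREN, NUM, STAR]
Position 3: char is '2' -> NUM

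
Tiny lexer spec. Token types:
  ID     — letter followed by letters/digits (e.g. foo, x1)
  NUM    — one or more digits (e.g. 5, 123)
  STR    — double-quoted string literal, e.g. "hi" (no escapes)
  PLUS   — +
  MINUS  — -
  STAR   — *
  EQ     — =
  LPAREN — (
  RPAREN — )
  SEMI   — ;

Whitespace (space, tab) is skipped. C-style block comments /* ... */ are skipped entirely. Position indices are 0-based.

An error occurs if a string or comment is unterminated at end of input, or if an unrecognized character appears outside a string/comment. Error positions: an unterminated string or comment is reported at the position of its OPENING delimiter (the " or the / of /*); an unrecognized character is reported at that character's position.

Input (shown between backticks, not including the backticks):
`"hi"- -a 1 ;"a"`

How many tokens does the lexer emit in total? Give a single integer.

pos=0: enter STRING mode
pos=0: emit STR "hi" (now at pos=4)
pos=4: emit MINUS '-'
pos=6: emit MINUS '-'
pos=7: emit ID 'a' (now at pos=8)
pos=9: emit NUM '1' (now at pos=10)
pos=11: emit SEMI ';'
pos=12: enter STRING mode
pos=12: emit STR "a" (now at pos=15)
DONE. 7 tokens: [STR, MINUS, MINUS, ID, NUM, SEMI, STR]

Answer: 7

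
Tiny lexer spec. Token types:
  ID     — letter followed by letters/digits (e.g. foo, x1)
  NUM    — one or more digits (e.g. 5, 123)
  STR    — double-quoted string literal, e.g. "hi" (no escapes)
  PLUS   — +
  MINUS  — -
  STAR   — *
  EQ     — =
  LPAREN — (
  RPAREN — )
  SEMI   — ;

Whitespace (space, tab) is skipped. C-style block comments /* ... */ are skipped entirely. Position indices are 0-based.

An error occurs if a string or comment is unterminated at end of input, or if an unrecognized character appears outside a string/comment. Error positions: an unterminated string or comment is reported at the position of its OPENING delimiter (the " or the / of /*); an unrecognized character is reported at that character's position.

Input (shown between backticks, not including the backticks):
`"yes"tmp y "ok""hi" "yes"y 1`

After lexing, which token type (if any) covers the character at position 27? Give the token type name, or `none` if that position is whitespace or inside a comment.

Answer: NUM

Derivation:
pos=0: enter STRING mode
pos=0: emit STR "yes" (now at pos=5)
pos=5: emit ID 'tmp' (now at pos=8)
pos=9: emit ID 'y' (now at pos=10)
pos=11: enter STRING mode
pos=11: emit STR "ok" (now at pos=15)
pos=15: enter STRING mode
pos=15: emit STR "hi" (now at pos=19)
pos=20: enter STRING mode
pos=20: emit STR "yes" (now at pos=25)
pos=25: emit ID 'y' (now at pos=26)
pos=27: emit NUM '1' (now at pos=28)
DONE. 8 tokens: [STR, ID, ID, STR, STR, STR, ID, NUM]
Position 27: char is '1' -> NUM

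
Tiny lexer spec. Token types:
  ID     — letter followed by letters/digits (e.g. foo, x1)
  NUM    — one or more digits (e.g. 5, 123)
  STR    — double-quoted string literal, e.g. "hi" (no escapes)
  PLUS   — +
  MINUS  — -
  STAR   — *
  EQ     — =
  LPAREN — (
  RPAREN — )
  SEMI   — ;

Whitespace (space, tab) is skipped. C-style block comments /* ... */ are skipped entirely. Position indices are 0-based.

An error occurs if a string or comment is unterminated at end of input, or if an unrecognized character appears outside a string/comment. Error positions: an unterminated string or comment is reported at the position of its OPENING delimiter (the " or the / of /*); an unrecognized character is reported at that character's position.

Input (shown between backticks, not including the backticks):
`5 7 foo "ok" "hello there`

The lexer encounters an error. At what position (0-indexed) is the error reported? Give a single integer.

pos=0: emit NUM '5' (now at pos=1)
pos=2: emit NUM '7' (now at pos=3)
pos=4: emit ID 'foo' (now at pos=7)
pos=8: enter STRING mode
pos=8: emit STR "ok" (now at pos=12)
pos=13: enter STRING mode
pos=13: ERROR — unterminated string

Answer: 13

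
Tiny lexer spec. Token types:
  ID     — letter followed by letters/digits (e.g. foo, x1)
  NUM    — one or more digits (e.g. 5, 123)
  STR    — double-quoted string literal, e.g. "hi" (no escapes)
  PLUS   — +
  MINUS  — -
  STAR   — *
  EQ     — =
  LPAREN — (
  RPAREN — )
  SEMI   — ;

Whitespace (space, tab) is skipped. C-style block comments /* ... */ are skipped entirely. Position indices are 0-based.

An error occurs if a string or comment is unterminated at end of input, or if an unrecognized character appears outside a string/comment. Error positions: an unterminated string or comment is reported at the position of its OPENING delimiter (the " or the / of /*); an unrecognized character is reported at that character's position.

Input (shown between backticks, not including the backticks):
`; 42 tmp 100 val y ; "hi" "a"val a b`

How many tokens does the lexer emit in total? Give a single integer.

Answer: 12

Derivation:
pos=0: emit SEMI ';'
pos=2: emit NUM '42' (now at pos=4)
pos=5: emit ID 'tmp' (now at pos=8)
pos=9: emit NUM '100' (now at pos=12)
pos=13: emit ID 'val' (now at pos=16)
pos=17: emit ID 'y' (now at pos=18)
pos=19: emit SEMI ';'
pos=21: enter STRING mode
pos=21: emit STR "hi" (now at pos=25)
pos=26: enter STRING mode
pos=26: emit STR "a" (now at pos=29)
pos=29: emit ID 'val' (now at pos=32)
pos=33: emit ID 'a' (now at pos=34)
pos=35: emit ID 'b' (now at pos=36)
DONE. 12 tokens: [SEMI, NUM, ID, NUM, ID, ID, SEMI, STR, STR, ID, ID, ID]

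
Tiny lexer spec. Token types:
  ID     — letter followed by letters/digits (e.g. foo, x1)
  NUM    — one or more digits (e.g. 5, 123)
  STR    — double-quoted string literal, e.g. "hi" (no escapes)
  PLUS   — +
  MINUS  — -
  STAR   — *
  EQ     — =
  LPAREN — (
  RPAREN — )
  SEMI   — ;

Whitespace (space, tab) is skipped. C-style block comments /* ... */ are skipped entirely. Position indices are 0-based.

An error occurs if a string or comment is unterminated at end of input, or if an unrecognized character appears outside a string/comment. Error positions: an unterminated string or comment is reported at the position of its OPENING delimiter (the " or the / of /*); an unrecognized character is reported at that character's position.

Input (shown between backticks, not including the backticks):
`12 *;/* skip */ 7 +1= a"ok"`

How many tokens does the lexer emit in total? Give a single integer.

pos=0: emit NUM '12' (now at pos=2)
pos=3: emit STAR '*'
pos=4: emit SEMI ';'
pos=5: enter COMMENT mode (saw '/*')
exit COMMENT mode (now at pos=15)
pos=16: emit NUM '7' (now at pos=17)
pos=18: emit PLUS '+'
pos=19: emit NUM '1' (now at pos=20)
pos=20: emit EQ '='
pos=22: emit ID 'a' (now at pos=23)
pos=23: enter STRING mode
pos=23: emit STR "ok" (now at pos=27)
DONE. 9 tokens: [NUM, STAR, SEMI, NUM, PLUS, NUM, EQ, ID, STR]

Answer: 9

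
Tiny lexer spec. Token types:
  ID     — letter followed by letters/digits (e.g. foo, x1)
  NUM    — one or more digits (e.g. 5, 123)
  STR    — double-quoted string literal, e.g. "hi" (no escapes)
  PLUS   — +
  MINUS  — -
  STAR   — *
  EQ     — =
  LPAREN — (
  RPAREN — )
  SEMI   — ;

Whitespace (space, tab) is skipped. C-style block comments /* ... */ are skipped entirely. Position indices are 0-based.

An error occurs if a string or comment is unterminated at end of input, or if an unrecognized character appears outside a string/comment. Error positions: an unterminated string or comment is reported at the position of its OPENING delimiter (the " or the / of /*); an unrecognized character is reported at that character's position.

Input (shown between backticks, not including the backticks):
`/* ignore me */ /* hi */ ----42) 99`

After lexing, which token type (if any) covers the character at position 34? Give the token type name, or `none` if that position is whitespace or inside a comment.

Answer: NUM

Derivation:
pos=0: enter COMMENT mode (saw '/*')
exit COMMENT mode (now at pos=15)
pos=16: enter COMMENT mode (saw '/*')
exit COMMENT mode (now at pos=24)
pos=25: emit MINUS '-'
pos=26: emit MINUS '-'
pos=27: emit MINUS '-'
pos=28: emit MINUS '-'
pos=29: emit NUM '42' (now at pos=31)
pos=31: emit RPAREN ')'
pos=33: emit NUM '99' (now at pos=35)
DONE. 7 tokens: [MINUS, MINUS, MINUS, MINUS, NUM, RPAREN, NUM]
Position 34: char is '9' -> NUM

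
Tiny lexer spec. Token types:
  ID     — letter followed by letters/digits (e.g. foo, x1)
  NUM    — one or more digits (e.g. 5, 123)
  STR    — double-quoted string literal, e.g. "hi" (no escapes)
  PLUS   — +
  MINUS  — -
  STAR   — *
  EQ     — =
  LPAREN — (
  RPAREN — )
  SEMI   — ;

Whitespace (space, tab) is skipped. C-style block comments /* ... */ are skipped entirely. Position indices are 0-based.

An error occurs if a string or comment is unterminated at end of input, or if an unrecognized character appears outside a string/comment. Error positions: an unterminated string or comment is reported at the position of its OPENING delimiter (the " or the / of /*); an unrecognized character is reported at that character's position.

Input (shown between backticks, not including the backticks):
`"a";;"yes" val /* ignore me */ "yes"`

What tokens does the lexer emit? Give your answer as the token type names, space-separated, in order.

pos=0: enter STRING mode
pos=0: emit STR "a" (now at pos=3)
pos=3: emit SEMI ';'
pos=4: emit SEMI ';'
pos=5: enter STRING mode
pos=5: emit STR "yes" (now at pos=10)
pos=11: emit ID 'val' (now at pos=14)
pos=15: enter COMMENT mode (saw '/*')
exit COMMENT mode (now at pos=30)
pos=31: enter STRING mode
pos=31: emit STR "yes" (now at pos=36)
DONE. 6 tokens: [STR, SEMI, SEMI, STR, ID, STR]

Answer: STR SEMI SEMI STR ID STR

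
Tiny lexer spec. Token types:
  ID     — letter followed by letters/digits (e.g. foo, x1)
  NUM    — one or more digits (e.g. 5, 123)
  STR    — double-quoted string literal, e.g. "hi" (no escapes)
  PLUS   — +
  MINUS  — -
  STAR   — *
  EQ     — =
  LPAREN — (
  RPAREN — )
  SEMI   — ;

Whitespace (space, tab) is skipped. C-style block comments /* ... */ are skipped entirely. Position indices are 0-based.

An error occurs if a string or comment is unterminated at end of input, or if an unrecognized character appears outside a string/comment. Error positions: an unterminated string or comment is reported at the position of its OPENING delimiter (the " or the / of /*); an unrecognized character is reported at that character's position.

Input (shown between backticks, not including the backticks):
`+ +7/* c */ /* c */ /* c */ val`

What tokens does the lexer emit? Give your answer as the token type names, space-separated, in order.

Answer: PLUS PLUS NUM ID

Derivation:
pos=0: emit PLUS '+'
pos=2: emit PLUS '+'
pos=3: emit NUM '7' (now at pos=4)
pos=4: enter COMMENT mode (saw '/*')
exit COMMENT mode (now at pos=11)
pos=12: enter COMMENT mode (saw '/*')
exit COMMENT mode (now at pos=19)
pos=20: enter COMMENT mode (saw '/*')
exit COMMENT mode (now at pos=27)
pos=28: emit ID 'val' (now at pos=31)
DONE. 4 tokens: [PLUS, PLUS, NUM, ID]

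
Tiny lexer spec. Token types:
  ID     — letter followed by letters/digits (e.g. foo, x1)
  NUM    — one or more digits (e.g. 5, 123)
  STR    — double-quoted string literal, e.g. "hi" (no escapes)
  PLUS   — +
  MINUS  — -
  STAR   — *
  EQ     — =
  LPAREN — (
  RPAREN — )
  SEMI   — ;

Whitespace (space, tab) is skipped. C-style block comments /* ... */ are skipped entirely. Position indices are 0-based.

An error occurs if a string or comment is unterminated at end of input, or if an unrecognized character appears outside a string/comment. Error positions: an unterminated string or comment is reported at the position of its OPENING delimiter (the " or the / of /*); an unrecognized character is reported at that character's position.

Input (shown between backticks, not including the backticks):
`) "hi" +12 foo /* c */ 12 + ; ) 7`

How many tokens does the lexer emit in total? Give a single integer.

pos=0: emit RPAREN ')'
pos=2: enter STRING mode
pos=2: emit STR "hi" (now at pos=6)
pos=7: emit PLUS '+'
pos=8: emit NUM '12' (now at pos=10)
pos=11: emit ID 'foo' (now at pos=14)
pos=15: enter COMMENT mode (saw '/*')
exit COMMENT mode (now at pos=22)
pos=23: emit NUM '12' (now at pos=25)
pos=26: emit PLUS '+'
pos=28: emit SEMI ';'
pos=30: emit RPAREN ')'
pos=32: emit NUM '7' (now at pos=33)
DONE. 10 tokens: [RPAREN, STR, PLUS, NUM, ID, NUM, PLUS, SEMI, RPAREN, NUM]

Answer: 10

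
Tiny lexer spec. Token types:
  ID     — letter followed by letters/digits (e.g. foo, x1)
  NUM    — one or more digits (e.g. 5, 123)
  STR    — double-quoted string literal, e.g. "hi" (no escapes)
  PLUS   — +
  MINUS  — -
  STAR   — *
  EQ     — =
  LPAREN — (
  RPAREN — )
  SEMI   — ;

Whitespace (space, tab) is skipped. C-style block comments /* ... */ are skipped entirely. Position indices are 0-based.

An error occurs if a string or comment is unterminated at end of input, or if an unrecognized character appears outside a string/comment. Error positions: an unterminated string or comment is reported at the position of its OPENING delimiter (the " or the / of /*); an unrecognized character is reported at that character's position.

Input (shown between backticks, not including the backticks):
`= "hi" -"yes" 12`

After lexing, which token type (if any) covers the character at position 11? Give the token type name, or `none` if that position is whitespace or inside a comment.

pos=0: emit EQ '='
pos=2: enter STRING mode
pos=2: emit STR "hi" (now at pos=6)
pos=7: emit MINUS '-'
pos=8: enter STRING mode
pos=8: emit STR "yes" (now at pos=13)
pos=14: emit NUM '12' (now at pos=16)
DONE. 5 tokens: [EQ, STR, MINUS, STR, NUM]
Position 11: char is 's' -> STR

Answer: STR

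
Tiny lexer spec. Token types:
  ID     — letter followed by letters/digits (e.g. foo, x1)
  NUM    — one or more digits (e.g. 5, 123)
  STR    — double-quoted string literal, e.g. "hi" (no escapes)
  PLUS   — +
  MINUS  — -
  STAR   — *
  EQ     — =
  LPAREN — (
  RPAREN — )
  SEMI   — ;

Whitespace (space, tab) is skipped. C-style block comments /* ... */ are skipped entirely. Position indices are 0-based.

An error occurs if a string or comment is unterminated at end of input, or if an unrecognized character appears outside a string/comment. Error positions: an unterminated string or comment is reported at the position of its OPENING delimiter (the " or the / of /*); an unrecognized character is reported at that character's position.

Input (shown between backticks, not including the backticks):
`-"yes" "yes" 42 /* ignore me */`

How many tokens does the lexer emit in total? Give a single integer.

Answer: 4

Derivation:
pos=0: emit MINUS '-'
pos=1: enter STRING mode
pos=1: emit STR "yes" (now at pos=6)
pos=7: enter STRING mode
pos=7: emit STR "yes" (now at pos=12)
pos=13: emit NUM '42' (now at pos=15)
pos=16: enter COMMENT mode (saw '/*')
exit COMMENT mode (now at pos=31)
DONE. 4 tokens: [MINUS, STR, STR, NUM]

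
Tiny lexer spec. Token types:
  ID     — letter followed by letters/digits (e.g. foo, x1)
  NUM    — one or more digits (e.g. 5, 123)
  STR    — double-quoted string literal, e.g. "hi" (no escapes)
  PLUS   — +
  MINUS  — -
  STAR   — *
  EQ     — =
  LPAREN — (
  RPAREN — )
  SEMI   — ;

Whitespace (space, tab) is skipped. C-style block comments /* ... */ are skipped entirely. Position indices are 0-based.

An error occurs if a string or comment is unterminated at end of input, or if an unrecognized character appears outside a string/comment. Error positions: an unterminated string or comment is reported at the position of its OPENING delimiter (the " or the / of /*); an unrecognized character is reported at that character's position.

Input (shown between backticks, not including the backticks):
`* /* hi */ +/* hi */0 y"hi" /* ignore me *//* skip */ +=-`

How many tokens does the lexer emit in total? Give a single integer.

pos=0: emit STAR '*'
pos=2: enter COMMENT mode (saw '/*')
exit COMMENT mode (now at pos=10)
pos=11: emit PLUS '+'
pos=12: enter COMMENT mode (saw '/*')
exit COMMENT mode (now at pos=20)
pos=20: emit NUM '0' (now at pos=21)
pos=22: emit ID 'y' (now at pos=23)
pos=23: enter STRING mode
pos=23: emit STR "hi" (now at pos=27)
pos=28: enter COMMENT mode (saw '/*')
exit COMMENT mode (now at pos=43)
pos=43: enter COMMENT mode (saw '/*')
exit COMMENT mode (now at pos=53)
pos=54: emit PLUS '+'
pos=55: emit EQ '='
pos=56: emit MINUS '-'
DONE. 8 tokens: [STAR, PLUS, NUM, ID, STR, PLUS, EQ, MINUS]

Answer: 8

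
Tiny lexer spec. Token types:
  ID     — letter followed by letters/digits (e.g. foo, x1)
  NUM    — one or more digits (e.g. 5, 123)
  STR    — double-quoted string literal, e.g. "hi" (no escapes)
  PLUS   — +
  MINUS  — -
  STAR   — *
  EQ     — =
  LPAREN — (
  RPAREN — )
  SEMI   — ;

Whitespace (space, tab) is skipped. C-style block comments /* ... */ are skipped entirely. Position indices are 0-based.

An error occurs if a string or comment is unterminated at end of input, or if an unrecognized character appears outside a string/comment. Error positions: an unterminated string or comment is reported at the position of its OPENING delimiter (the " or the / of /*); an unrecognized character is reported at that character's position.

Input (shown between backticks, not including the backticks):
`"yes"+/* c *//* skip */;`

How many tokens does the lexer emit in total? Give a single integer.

pos=0: enter STRING mode
pos=0: emit STR "yes" (now at pos=5)
pos=5: emit PLUS '+'
pos=6: enter COMMENT mode (saw '/*')
exit COMMENT mode (now at pos=13)
pos=13: enter COMMENT mode (saw '/*')
exit COMMENT mode (now at pos=23)
pos=23: emit SEMI ';'
DONE. 3 tokens: [STR, PLUS, SEMI]

Answer: 3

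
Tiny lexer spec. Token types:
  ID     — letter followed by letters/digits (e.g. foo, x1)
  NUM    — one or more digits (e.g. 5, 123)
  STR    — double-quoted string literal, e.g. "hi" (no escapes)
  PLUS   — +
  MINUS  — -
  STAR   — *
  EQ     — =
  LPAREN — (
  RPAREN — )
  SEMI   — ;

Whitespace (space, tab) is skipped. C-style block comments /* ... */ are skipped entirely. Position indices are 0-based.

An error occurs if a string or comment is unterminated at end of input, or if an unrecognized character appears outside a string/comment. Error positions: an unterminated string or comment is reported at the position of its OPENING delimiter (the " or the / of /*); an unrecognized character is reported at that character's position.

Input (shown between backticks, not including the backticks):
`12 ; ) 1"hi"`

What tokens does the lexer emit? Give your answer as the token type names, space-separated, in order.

Answer: NUM SEMI RPAREN NUM STR

Derivation:
pos=0: emit NUM '12' (now at pos=2)
pos=3: emit SEMI ';'
pos=5: emit RPAREN ')'
pos=7: emit NUM '1' (now at pos=8)
pos=8: enter STRING mode
pos=8: emit STR "hi" (now at pos=12)
DONE. 5 tokens: [NUM, SEMI, RPAREN, NUM, STR]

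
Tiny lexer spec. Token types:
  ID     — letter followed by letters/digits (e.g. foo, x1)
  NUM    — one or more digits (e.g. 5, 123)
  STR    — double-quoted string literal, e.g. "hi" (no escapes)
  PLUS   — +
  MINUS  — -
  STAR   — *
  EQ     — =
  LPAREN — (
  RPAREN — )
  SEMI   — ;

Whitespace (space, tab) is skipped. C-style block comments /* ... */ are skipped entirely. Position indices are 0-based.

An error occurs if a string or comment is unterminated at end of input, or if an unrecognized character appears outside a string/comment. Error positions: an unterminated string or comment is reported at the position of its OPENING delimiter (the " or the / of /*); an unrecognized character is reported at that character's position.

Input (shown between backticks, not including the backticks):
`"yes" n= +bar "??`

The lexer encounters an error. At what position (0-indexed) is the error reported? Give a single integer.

pos=0: enter STRING mode
pos=0: emit STR "yes" (now at pos=5)
pos=6: emit ID 'n' (now at pos=7)
pos=7: emit EQ '='
pos=9: emit PLUS '+'
pos=10: emit ID 'bar' (now at pos=13)
pos=14: enter STRING mode
pos=14: ERROR — unterminated string

Answer: 14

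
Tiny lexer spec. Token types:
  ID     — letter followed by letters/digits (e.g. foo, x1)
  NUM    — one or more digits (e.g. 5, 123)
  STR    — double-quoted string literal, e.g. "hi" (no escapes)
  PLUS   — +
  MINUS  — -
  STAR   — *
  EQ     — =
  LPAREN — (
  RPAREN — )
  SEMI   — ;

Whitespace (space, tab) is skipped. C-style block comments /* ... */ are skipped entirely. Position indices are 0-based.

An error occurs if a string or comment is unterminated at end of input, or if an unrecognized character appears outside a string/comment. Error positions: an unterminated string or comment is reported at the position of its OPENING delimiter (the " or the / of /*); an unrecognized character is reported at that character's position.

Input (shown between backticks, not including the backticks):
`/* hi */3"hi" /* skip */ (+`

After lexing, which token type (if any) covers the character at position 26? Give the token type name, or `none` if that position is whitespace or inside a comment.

Answer: PLUS

Derivation:
pos=0: enter COMMENT mode (saw '/*')
exit COMMENT mode (now at pos=8)
pos=8: emit NUM '3' (now at pos=9)
pos=9: enter STRING mode
pos=9: emit STR "hi" (now at pos=13)
pos=14: enter COMMENT mode (saw '/*')
exit COMMENT mode (now at pos=24)
pos=25: emit LPAREN '('
pos=26: emit PLUS '+'
DONE. 4 tokens: [NUM, STR, LPAREN, PLUS]
Position 26: char is '+' -> PLUS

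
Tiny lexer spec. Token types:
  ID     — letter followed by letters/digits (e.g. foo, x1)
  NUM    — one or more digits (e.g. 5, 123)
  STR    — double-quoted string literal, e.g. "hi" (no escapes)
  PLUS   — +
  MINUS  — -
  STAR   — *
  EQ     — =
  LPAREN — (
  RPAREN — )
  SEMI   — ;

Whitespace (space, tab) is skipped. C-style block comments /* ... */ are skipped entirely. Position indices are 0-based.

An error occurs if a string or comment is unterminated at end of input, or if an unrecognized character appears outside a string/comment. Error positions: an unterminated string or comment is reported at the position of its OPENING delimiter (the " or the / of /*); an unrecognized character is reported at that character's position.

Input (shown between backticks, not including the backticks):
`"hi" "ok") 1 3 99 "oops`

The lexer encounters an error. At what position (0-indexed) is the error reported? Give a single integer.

Answer: 18

Derivation:
pos=0: enter STRING mode
pos=0: emit STR "hi" (now at pos=4)
pos=5: enter STRING mode
pos=5: emit STR "ok" (now at pos=9)
pos=9: emit RPAREN ')'
pos=11: emit NUM '1' (now at pos=12)
pos=13: emit NUM '3' (now at pos=14)
pos=15: emit NUM '99' (now at pos=17)
pos=18: enter STRING mode
pos=18: ERROR — unterminated string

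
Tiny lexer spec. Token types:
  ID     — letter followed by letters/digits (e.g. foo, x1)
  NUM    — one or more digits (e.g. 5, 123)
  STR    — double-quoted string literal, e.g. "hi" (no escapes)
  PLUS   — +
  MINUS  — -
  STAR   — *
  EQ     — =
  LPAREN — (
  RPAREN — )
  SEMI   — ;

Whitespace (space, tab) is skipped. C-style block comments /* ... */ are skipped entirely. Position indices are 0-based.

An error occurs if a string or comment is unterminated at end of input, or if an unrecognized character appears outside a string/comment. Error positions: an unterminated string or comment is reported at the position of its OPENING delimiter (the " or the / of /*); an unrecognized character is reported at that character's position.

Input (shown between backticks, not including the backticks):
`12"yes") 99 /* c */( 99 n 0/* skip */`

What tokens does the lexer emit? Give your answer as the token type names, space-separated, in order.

Answer: NUM STR RPAREN NUM LPAREN NUM ID NUM

Derivation:
pos=0: emit NUM '12' (now at pos=2)
pos=2: enter STRING mode
pos=2: emit STR "yes" (now at pos=7)
pos=7: emit RPAREN ')'
pos=9: emit NUM '99' (now at pos=11)
pos=12: enter COMMENT mode (saw '/*')
exit COMMENT mode (now at pos=19)
pos=19: emit LPAREN '('
pos=21: emit NUM '99' (now at pos=23)
pos=24: emit ID 'n' (now at pos=25)
pos=26: emit NUM '0' (now at pos=27)
pos=27: enter COMMENT mode (saw '/*')
exit COMMENT mode (now at pos=37)
DONE. 8 tokens: [NUM, STR, RPAREN, NUM, LPAREN, NUM, ID, NUM]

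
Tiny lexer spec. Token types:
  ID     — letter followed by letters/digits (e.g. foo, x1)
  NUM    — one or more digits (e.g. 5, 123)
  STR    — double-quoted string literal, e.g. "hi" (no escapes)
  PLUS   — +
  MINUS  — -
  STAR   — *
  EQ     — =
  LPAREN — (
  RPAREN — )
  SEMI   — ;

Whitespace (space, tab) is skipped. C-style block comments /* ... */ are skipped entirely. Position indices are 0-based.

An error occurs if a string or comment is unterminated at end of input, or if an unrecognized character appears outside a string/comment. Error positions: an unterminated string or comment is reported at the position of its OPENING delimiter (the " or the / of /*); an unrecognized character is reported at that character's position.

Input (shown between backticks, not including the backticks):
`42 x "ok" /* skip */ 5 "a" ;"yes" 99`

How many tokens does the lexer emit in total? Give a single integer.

Answer: 8

Derivation:
pos=0: emit NUM '42' (now at pos=2)
pos=3: emit ID 'x' (now at pos=4)
pos=5: enter STRING mode
pos=5: emit STR "ok" (now at pos=9)
pos=10: enter COMMENT mode (saw '/*')
exit COMMENT mode (now at pos=20)
pos=21: emit NUM '5' (now at pos=22)
pos=23: enter STRING mode
pos=23: emit STR "a" (now at pos=26)
pos=27: emit SEMI ';'
pos=28: enter STRING mode
pos=28: emit STR "yes" (now at pos=33)
pos=34: emit NUM '99' (now at pos=36)
DONE. 8 tokens: [NUM, ID, STR, NUM, STR, SEMI, STR, NUM]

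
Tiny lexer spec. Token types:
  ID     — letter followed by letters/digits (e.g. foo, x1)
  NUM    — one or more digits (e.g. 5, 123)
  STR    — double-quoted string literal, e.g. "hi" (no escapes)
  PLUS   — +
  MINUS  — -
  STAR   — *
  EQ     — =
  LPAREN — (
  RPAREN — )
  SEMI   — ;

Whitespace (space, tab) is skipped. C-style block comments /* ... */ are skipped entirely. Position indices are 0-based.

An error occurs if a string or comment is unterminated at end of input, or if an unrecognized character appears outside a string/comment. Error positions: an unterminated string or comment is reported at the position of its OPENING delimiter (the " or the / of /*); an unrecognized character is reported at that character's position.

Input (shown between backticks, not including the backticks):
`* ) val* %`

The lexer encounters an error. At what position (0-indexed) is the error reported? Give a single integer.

pos=0: emit STAR '*'
pos=2: emit RPAREN ')'
pos=4: emit ID 'val' (now at pos=7)
pos=7: emit STAR '*'
pos=9: ERROR — unrecognized char '%'

Answer: 9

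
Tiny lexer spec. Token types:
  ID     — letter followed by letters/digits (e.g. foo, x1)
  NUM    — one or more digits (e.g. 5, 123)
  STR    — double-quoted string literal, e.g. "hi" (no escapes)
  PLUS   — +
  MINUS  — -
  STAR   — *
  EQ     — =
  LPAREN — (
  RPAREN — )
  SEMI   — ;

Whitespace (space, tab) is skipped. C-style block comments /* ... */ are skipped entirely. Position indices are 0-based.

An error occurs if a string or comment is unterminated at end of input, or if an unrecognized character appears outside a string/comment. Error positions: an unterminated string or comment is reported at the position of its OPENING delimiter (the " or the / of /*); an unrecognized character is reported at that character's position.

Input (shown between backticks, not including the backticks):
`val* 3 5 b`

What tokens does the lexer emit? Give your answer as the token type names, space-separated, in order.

pos=0: emit ID 'val' (now at pos=3)
pos=3: emit STAR '*'
pos=5: emit NUM '3' (now at pos=6)
pos=7: emit NUM '5' (now at pos=8)
pos=9: emit ID 'b' (now at pos=10)
DONE. 5 tokens: [ID, STAR, NUM, NUM, ID]

Answer: ID STAR NUM NUM ID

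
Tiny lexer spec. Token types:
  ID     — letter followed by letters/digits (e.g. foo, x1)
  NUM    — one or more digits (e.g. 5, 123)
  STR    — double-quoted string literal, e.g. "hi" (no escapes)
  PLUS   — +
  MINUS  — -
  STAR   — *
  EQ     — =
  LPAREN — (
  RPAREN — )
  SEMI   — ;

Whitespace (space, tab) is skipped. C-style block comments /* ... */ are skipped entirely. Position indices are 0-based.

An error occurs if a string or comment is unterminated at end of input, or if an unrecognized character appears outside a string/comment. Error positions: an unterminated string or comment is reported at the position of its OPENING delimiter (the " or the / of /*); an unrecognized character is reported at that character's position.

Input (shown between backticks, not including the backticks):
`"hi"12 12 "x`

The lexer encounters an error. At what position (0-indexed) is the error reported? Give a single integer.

pos=0: enter STRING mode
pos=0: emit STR "hi" (now at pos=4)
pos=4: emit NUM '12' (now at pos=6)
pos=7: emit NUM '12' (now at pos=9)
pos=10: enter STRING mode
pos=10: ERROR — unterminated string

Answer: 10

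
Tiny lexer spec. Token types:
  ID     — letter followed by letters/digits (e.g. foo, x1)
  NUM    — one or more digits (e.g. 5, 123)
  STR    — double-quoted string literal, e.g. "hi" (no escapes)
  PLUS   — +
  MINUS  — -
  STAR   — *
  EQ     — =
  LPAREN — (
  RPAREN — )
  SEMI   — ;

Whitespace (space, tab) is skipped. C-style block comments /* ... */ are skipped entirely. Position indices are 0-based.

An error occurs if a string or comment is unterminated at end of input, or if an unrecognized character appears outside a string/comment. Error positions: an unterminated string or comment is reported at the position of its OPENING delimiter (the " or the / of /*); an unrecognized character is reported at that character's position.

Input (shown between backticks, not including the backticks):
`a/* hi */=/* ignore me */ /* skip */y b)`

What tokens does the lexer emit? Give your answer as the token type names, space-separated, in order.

pos=0: emit ID 'a' (now at pos=1)
pos=1: enter COMMENT mode (saw '/*')
exit COMMENT mode (now at pos=9)
pos=9: emit EQ '='
pos=10: enter COMMENT mode (saw '/*')
exit COMMENT mode (now at pos=25)
pos=26: enter COMMENT mode (saw '/*')
exit COMMENT mode (now at pos=36)
pos=36: emit ID 'y' (now at pos=37)
pos=38: emit ID 'b' (now at pos=39)
pos=39: emit RPAREN ')'
DONE. 5 tokens: [ID, EQ, ID, ID, RPAREN]

Answer: ID EQ ID ID RPAREN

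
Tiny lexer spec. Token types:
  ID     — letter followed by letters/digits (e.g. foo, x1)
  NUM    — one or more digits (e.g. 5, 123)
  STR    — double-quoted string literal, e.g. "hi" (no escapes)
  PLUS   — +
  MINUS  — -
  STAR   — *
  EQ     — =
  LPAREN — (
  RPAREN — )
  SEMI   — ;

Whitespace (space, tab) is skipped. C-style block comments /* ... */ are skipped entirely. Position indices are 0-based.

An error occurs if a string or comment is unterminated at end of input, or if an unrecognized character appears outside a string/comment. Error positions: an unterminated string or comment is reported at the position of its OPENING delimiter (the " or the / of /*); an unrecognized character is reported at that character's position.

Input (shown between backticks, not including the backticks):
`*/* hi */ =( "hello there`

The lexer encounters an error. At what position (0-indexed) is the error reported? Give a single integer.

pos=0: emit STAR '*'
pos=1: enter COMMENT mode (saw '/*')
exit COMMENT mode (now at pos=9)
pos=10: emit EQ '='
pos=11: emit LPAREN '('
pos=13: enter STRING mode
pos=13: ERROR — unterminated string

Answer: 13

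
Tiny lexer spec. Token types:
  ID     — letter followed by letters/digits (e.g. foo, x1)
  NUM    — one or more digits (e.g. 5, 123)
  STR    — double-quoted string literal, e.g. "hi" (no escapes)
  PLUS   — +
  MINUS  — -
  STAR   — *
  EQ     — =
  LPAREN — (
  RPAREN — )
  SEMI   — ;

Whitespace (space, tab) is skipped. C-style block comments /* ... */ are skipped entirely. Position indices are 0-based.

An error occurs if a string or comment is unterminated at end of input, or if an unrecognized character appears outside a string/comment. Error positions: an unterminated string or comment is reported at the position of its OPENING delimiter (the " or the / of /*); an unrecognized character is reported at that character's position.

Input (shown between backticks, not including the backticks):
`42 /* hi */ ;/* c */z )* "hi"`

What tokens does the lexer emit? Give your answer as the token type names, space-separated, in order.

Answer: NUM SEMI ID RPAREN STAR STR

Derivation:
pos=0: emit NUM '42' (now at pos=2)
pos=3: enter COMMENT mode (saw '/*')
exit COMMENT mode (now at pos=11)
pos=12: emit SEMI ';'
pos=13: enter COMMENT mode (saw '/*')
exit COMMENT mode (now at pos=20)
pos=20: emit ID 'z' (now at pos=21)
pos=22: emit RPAREN ')'
pos=23: emit STAR '*'
pos=25: enter STRING mode
pos=25: emit STR "hi" (now at pos=29)
DONE. 6 tokens: [NUM, SEMI, ID, RPAREN, STAR, STR]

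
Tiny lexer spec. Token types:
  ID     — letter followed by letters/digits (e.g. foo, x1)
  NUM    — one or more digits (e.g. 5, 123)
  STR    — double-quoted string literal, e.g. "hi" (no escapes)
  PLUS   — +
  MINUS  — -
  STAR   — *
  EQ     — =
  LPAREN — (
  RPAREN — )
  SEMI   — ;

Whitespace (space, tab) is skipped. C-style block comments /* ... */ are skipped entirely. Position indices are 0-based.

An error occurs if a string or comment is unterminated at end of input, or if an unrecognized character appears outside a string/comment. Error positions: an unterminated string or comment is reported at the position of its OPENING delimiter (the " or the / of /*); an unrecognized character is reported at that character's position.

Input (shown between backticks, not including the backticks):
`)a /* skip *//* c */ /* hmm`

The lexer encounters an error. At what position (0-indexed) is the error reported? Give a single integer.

pos=0: emit RPAREN ')'
pos=1: emit ID 'a' (now at pos=2)
pos=3: enter COMMENT mode (saw '/*')
exit COMMENT mode (now at pos=13)
pos=13: enter COMMENT mode (saw '/*')
exit COMMENT mode (now at pos=20)
pos=21: enter COMMENT mode (saw '/*')
pos=21: ERROR — unterminated comment (reached EOF)

Answer: 21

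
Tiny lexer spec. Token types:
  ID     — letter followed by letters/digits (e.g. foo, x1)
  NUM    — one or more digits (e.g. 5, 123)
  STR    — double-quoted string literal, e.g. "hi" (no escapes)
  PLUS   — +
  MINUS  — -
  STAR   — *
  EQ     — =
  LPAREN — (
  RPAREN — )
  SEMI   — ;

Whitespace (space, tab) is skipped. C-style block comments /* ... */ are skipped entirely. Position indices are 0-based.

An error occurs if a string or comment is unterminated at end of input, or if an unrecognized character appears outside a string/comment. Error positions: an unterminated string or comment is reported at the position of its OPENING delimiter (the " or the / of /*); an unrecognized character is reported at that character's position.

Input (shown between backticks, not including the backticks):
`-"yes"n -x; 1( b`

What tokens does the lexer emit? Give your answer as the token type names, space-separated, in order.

Answer: MINUS STR ID MINUS ID SEMI NUM LPAREN ID

Derivation:
pos=0: emit MINUS '-'
pos=1: enter STRING mode
pos=1: emit STR "yes" (now at pos=6)
pos=6: emit ID 'n' (now at pos=7)
pos=8: emit MINUS '-'
pos=9: emit ID 'x' (now at pos=10)
pos=10: emit SEMI ';'
pos=12: emit NUM '1' (now at pos=13)
pos=13: emit LPAREN '('
pos=15: emit ID 'b' (now at pos=16)
DONE. 9 tokens: [MINUS, STR, ID, MINUS, ID, SEMI, NUM, LPAREN, ID]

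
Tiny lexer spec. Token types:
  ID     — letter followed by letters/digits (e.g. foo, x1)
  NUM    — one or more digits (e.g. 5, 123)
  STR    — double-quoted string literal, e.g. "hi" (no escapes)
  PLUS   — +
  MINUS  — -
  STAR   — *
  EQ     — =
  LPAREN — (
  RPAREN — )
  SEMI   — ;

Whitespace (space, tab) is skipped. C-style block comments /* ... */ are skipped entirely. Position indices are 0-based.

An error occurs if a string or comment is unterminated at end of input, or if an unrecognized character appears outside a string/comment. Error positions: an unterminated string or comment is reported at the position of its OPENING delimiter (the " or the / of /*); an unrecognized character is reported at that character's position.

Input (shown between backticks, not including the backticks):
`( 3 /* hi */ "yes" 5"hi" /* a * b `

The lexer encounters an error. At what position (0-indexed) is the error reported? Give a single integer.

pos=0: emit LPAREN '('
pos=2: emit NUM '3' (now at pos=3)
pos=4: enter COMMENT mode (saw '/*')
exit COMMENT mode (now at pos=12)
pos=13: enter STRING mode
pos=13: emit STR "yes" (now at pos=18)
pos=19: emit NUM '5' (now at pos=20)
pos=20: enter STRING mode
pos=20: emit STR "hi" (now at pos=24)
pos=25: enter COMMENT mode (saw '/*')
pos=25: ERROR — unterminated comment (reached EOF)

Answer: 25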